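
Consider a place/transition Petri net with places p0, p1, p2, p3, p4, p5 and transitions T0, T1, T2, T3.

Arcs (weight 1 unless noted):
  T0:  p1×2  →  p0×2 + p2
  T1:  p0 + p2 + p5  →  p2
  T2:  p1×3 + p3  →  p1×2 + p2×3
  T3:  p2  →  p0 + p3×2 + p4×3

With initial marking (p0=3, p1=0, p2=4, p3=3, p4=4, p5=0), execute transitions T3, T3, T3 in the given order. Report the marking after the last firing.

step 1: fire T3:  (p0=3, p1=0, p2=4, p3=3, p4=4, p5=0) → (p0=4, p1=0, p2=3, p3=5, p4=7, p5=0)
step 2: fire T3:  (p0=4, p1=0, p2=3, p3=5, p4=7, p5=0) → (p0=5, p1=0, p2=2, p3=7, p4=10, p5=0)
step 3: fire T3:  (p0=5, p1=0, p2=2, p3=7, p4=10, p5=0) → (p0=6, p1=0, p2=1, p3=9, p4=13, p5=0)

(p0=6, p1=0, p2=1, p3=9, p4=13, p5=0)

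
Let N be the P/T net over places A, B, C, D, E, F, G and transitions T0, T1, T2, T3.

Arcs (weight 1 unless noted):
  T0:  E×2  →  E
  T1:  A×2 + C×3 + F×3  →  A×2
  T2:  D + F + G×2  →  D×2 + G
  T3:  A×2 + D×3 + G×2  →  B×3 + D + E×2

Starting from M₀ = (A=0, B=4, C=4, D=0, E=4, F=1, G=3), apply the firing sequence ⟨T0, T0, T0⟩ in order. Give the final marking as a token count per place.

(A=0, B=4, C=4, D=0, E=1, F=1, G=3)

step 1: fire T0:  (A=0, B=4, C=4, D=0, E=4, F=1, G=3) → (A=0, B=4, C=4, D=0, E=3, F=1, G=3)
step 2: fire T0:  (A=0, B=4, C=4, D=0, E=3, F=1, G=3) → (A=0, B=4, C=4, D=0, E=2, F=1, G=3)
step 3: fire T0:  (A=0, B=4, C=4, D=0, E=2, F=1, G=3) → (A=0, B=4, C=4, D=0, E=1, F=1, G=3)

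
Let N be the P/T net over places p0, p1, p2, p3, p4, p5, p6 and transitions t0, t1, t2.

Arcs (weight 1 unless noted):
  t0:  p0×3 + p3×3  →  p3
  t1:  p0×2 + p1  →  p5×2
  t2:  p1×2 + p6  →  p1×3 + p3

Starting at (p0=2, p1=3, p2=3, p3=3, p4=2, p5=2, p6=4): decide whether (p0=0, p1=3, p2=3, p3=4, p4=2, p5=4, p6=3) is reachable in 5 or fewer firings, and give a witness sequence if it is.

step 1: fire t1:  (p0=2, p1=3, p2=3, p3=3, p4=2, p5=2, p6=4) → (p0=0, p1=2, p2=3, p3=3, p4=2, p5=4, p6=4)
step 2: fire t2:  (p0=0, p1=2, p2=3, p3=3, p4=2, p5=4, p6=4) → (p0=0, p1=3, p2=3, p3=4, p4=2, p5=4, p6=3)

YES — reachable via ⟨t1, t2⟩ (2 firings)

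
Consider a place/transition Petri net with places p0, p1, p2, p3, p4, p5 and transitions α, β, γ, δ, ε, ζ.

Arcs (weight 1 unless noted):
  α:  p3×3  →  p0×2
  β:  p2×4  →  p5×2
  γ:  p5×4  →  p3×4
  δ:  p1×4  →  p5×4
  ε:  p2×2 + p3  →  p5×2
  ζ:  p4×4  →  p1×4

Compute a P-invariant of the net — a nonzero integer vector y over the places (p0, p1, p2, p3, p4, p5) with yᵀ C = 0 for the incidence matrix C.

y = (p0:3, p1:2, p2:1, p3:2, p4:2, p5:2)

Incidence matrix C (rows=places, cols=transitions):
        α    β    γ    δ    ε    ζ
   p0   2    0    0    0    0    0
   p1   0    0    0   -4    0    4
   p2   0   -4    0    0   -2    0
   p3  -3    0    4    0   -1    0
   p4   0    0    0    0    0   -4
   p5   0    2   -4    4    2    0

Candidate y = [3, 2, 1, 2, 2, 2]; check y·C column-wise:
  col α: 3·2 + 2·0 + 1·0 + 2·-3 + 2·0 + 2·0 = 0
  col β: 3·0 + 2·0 + 1·-4 + 2·0 + 2·0 + 2·2 = 0
  col γ: 3·0 + 2·0 + 1·0 + 2·4 + 2·0 + 2·-4 = 0
  col δ: 3·0 + 2·-4 + 1·0 + 2·0 + 2·0 + 2·4 = 0
  col ε: 3·0 + 2·0 + 1·-2 + 2·-1 + 2·0 + 2·2 = 0
  col ζ: 3·0 + 2·4 + 1·0 + 2·0 + 2·-4 + 2·0 = 0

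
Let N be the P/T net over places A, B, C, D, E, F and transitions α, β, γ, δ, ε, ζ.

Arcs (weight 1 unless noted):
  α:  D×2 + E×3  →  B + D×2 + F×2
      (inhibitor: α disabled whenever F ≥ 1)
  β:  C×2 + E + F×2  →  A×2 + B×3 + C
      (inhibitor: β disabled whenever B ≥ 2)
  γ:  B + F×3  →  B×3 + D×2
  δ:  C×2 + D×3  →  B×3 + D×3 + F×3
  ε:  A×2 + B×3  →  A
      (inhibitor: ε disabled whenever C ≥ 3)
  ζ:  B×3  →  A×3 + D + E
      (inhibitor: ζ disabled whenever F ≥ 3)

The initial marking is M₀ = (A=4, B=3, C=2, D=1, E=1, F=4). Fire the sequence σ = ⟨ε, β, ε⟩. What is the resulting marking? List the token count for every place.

(A=4, B=0, C=1, D=1, E=0, F=2)

step 1: fire ε:  (A=4, B=3, C=2, D=1, E=1, F=4) → (A=3, B=0, C=2, D=1, E=1, F=4)
step 2: fire β:  (A=3, B=0, C=2, D=1, E=1, F=4) → (A=5, B=3, C=1, D=1, E=0, F=2)
step 3: fire ε:  (A=5, B=3, C=1, D=1, E=0, F=2) → (A=4, B=0, C=1, D=1, E=0, F=2)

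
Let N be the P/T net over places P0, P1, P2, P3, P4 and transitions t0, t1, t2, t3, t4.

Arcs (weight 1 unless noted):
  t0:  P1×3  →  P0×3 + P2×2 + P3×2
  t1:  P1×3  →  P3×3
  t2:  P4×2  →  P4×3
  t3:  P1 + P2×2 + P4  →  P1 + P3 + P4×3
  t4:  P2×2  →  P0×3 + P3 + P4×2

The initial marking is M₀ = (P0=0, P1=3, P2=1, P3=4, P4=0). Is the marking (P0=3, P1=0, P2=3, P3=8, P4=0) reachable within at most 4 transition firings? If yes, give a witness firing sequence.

depth 0: 1 marking
depth 1: 3 markings reached so far
depth 2: 4 markings reached so far
depth 3: 5 markings reached so far
depth 4: 6 markings reached so far
target is not among the 6 markings reachable within 4 steps

NO — not reachable within 4 firings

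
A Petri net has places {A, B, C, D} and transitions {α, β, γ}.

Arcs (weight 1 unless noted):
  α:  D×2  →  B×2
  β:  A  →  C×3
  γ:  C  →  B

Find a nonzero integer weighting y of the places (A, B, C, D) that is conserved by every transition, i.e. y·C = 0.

y = (A:3, B:1, C:1, D:1)

Incidence matrix C (rows=places, cols=transitions):
        α    β    γ
    A   0   -1    0
    B   2    0    1
    C   0    3   -1
    D  -2    0    0

Candidate y = [3, 1, 1, 1]; check y·C column-wise:
  col α: 3·0 + 1·2 + 1·0 + 1·-2 = 0
  col β: 3·-1 + 1·0 + 1·3 + 1·0 = 0
  col γ: 3·0 + 1·1 + 1·-1 + 1·0 = 0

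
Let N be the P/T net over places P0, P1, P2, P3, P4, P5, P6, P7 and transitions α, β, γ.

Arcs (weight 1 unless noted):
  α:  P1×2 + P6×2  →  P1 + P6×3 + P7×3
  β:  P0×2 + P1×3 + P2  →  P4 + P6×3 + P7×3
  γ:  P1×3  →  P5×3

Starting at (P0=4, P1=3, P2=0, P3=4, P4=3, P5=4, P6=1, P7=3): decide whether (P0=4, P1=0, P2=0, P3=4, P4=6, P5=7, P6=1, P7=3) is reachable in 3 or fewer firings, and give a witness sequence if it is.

NO — not reachable within 3 firings

depth 0: 1 marking
depth 1: 2 markings reached so far
depth 2: 2 markings reached so far
(frontier empty at depth 2; search complete)
target is not among the 2 markings reachable within 3 steps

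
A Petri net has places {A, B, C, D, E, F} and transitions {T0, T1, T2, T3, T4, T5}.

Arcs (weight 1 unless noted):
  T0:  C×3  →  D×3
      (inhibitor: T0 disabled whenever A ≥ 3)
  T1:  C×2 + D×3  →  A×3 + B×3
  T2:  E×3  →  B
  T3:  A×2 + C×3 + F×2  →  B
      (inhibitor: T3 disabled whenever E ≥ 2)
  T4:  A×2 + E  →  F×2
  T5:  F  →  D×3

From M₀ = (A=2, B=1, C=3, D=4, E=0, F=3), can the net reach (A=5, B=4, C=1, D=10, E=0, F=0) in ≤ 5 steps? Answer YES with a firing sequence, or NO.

step 1: fire T1:  (A=2, B=1, C=3, D=4, E=0, F=3) → (A=5, B=4, C=1, D=1, E=0, F=3)
step 2: fire T5:  (A=5, B=4, C=1, D=1, E=0, F=3) → (A=5, B=4, C=1, D=4, E=0, F=2)
step 3: fire T5:  (A=5, B=4, C=1, D=4, E=0, F=2) → (A=5, B=4, C=1, D=7, E=0, F=1)
step 4: fire T5:  (A=5, B=4, C=1, D=7, E=0, F=1) → (A=5, B=4, C=1, D=10, E=0, F=0)

YES — reachable via ⟨T1, T5, T5, T5⟩ (4 firings)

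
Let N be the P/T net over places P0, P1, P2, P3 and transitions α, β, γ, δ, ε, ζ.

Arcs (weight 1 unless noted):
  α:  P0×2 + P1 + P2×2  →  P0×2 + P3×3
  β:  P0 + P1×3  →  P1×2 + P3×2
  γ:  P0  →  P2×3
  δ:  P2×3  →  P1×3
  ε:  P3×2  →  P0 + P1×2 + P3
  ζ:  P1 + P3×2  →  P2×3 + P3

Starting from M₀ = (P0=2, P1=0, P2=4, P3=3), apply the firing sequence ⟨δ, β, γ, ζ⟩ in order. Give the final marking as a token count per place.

step 1: fire δ:  (P0=2, P1=0, P2=4, P3=3) → (P0=2, P1=3, P2=1, P3=3)
step 2: fire β:  (P0=2, P1=3, P2=1, P3=3) → (P0=1, P1=2, P2=1, P3=5)
step 3: fire γ:  (P0=1, P1=2, P2=1, P3=5) → (P0=0, P1=2, P2=4, P3=5)
step 4: fire ζ:  (P0=0, P1=2, P2=4, P3=5) → (P0=0, P1=1, P2=7, P3=4)

(P0=0, P1=1, P2=7, P3=4)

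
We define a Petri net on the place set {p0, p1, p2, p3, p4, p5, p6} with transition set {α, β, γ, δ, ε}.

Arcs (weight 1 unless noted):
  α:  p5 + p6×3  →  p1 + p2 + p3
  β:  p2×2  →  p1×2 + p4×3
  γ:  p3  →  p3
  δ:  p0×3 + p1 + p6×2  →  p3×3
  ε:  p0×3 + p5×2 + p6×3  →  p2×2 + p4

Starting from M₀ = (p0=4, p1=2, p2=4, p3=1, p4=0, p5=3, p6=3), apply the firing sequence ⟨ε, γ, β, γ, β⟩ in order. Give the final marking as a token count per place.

step 1: fire ε:  (p0=4, p1=2, p2=4, p3=1, p4=0, p5=3, p6=3) → (p0=1, p1=2, p2=6, p3=1, p4=1, p5=1, p6=0)
step 2: fire γ:  (p0=1, p1=2, p2=6, p3=1, p4=1, p5=1, p6=0) → (p0=1, p1=2, p2=6, p3=1, p4=1, p5=1, p6=0)
step 3: fire β:  (p0=1, p1=2, p2=6, p3=1, p4=1, p5=1, p6=0) → (p0=1, p1=4, p2=4, p3=1, p4=4, p5=1, p6=0)
step 4: fire γ:  (p0=1, p1=4, p2=4, p3=1, p4=4, p5=1, p6=0) → (p0=1, p1=4, p2=4, p3=1, p4=4, p5=1, p6=0)
step 5: fire β:  (p0=1, p1=4, p2=4, p3=1, p4=4, p5=1, p6=0) → (p0=1, p1=6, p2=2, p3=1, p4=7, p5=1, p6=0)

(p0=1, p1=6, p2=2, p3=1, p4=7, p5=1, p6=0)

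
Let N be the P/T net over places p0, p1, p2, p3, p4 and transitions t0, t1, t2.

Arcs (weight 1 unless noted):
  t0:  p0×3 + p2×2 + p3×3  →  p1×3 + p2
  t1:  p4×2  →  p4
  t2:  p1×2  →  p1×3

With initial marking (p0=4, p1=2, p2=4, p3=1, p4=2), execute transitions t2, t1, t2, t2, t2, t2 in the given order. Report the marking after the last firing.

(p0=4, p1=7, p2=4, p3=1, p4=1)

step 1: fire t2:  (p0=4, p1=2, p2=4, p3=1, p4=2) → (p0=4, p1=3, p2=4, p3=1, p4=2)
step 2: fire t1:  (p0=4, p1=3, p2=4, p3=1, p4=2) → (p0=4, p1=3, p2=4, p3=1, p4=1)
step 3: fire t2:  (p0=4, p1=3, p2=4, p3=1, p4=1) → (p0=4, p1=4, p2=4, p3=1, p4=1)
step 4: fire t2:  (p0=4, p1=4, p2=4, p3=1, p4=1) → (p0=4, p1=5, p2=4, p3=1, p4=1)
step 5: fire t2:  (p0=4, p1=5, p2=4, p3=1, p4=1) → (p0=4, p1=6, p2=4, p3=1, p4=1)
step 6: fire t2:  (p0=4, p1=6, p2=4, p3=1, p4=1) → (p0=4, p1=7, p2=4, p3=1, p4=1)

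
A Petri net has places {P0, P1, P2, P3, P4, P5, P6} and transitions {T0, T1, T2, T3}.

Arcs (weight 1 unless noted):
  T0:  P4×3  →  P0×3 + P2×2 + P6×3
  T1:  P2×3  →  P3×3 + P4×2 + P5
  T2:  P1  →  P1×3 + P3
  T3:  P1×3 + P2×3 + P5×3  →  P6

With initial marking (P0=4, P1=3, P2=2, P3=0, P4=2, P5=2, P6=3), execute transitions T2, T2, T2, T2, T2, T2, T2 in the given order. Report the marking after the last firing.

(P0=4, P1=17, P2=2, P3=7, P4=2, P5=2, P6=3)

step 1: fire T2:  (P0=4, P1=3, P2=2, P3=0, P4=2, P5=2, P6=3) → (P0=4, P1=5, P2=2, P3=1, P4=2, P5=2, P6=3)
step 2: fire T2:  (P0=4, P1=5, P2=2, P3=1, P4=2, P5=2, P6=3) → (P0=4, P1=7, P2=2, P3=2, P4=2, P5=2, P6=3)
step 3: fire T2:  (P0=4, P1=7, P2=2, P3=2, P4=2, P5=2, P6=3) → (P0=4, P1=9, P2=2, P3=3, P4=2, P5=2, P6=3)
step 4: fire T2:  (P0=4, P1=9, P2=2, P3=3, P4=2, P5=2, P6=3) → (P0=4, P1=11, P2=2, P3=4, P4=2, P5=2, P6=3)
step 5: fire T2:  (P0=4, P1=11, P2=2, P3=4, P4=2, P5=2, P6=3) → (P0=4, P1=13, P2=2, P3=5, P4=2, P5=2, P6=3)
step 6: fire T2:  (P0=4, P1=13, P2=2, P3=5, P4=2, P5=2, P6=3) → (P0=4, P1=15, P2=2, P3=6, P4=2, P5=2, P6=3)
step 7: fire T2:  (P0=4, P1=15, P2=2, P3=6, P4=2, P5=2, P6=3) → (P0=4, P1=17, P2=2, P3=7, P4=2, P5=2, P6=3)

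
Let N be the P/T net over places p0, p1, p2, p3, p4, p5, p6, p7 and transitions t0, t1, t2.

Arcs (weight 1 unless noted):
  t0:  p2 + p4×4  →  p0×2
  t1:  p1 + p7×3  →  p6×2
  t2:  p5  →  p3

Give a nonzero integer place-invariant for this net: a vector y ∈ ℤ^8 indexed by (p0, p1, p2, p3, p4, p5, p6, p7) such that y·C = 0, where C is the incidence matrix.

Incidence matrix C (rows=places, cols=transitions):
       t0   t1   t2
   p0   2    0    0
   p1   0   -1    0
   p2  -1    0    0
   p3   0    0    1
   p4  -4    0    0
   p5   0    0   -1
   p6   0    2    0
   p7   0   -3    0

Candidate y = [1, 0, 2, 0, 0, 0, 0, 0]; check y·C column-wise:
  col t0: 1·2 + 2·-1 + 0·-4 = 0
  col t1: 1·0 + 0·-1 + 2·0 + 0·2 + 0·-3 = 0
  col t2: 1·0 + 2·0 + 0·1 + 0·-1 = 0

y = (p0:1, p1:0, p2:2, p3:0, p4:0, p5:0, p6:0, p7:0)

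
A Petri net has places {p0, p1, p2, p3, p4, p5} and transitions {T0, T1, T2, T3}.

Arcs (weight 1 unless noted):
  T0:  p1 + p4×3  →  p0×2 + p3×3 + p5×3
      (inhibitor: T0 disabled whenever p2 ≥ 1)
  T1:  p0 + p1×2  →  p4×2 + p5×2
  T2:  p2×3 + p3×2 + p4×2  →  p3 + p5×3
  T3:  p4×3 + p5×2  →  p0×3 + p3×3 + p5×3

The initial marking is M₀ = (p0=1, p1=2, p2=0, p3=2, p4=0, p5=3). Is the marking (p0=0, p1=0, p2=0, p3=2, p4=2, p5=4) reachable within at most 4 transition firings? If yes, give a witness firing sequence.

NO — not reachable within 4 firings

depth 0: 1 marking
depth 1: 2 markings reached so far
depth 2: 2 markings reached so far
(frontier empty at depth 2; search complete)
target is not among the 2 markings reachable within 4 steps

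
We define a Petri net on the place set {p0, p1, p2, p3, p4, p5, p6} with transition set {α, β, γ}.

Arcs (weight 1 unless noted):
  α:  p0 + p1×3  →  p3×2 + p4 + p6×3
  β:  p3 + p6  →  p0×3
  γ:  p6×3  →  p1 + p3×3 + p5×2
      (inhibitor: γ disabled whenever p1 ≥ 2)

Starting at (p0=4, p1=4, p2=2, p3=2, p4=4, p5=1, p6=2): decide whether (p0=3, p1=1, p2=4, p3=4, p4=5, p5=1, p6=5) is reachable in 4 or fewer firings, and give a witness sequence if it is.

depth 0: 1 marking
depth 1: 3 markings reached so far
depth 2: 6 markings reached so far
depth 3: 8 markings reached so far
depth 4: 10 markings reached so far
target is not among the 10 markings reachable within 4 steps

NO — not reachable within 4 firings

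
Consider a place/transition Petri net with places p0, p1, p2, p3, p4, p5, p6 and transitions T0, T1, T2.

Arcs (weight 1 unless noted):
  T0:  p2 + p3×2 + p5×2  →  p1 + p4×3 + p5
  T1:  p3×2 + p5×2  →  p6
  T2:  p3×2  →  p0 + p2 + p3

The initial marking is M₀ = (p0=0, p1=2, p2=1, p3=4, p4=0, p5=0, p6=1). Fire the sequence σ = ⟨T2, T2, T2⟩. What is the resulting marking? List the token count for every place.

step 1: fire T2:  (p0=0, p1=2, p2=1, p3=4, p4=0, p5=0, p6=1) → (p0=1, p1=2, p2=2, p3=3, p4=0, p5=0, p6=1)
step 2: fire T2:  (p0=1, p1=2, p2=2, p3=3, p4=0, p5=0, p6=1) → (p0=2, p1=2, p2=3, p3=2, p4=0, p5=0, p6=1)
step 3: fire T2:  (p0=2, p1=2, p2=3, p3=2, p4=0, p5=0, p6=1) → (p0=3, p1=2, p2=4, p3=1, p4=0, p5=0, p6=1)

(p0=3, p1=2, p2=4, p3=1, p4=0, p5=0, p6=1)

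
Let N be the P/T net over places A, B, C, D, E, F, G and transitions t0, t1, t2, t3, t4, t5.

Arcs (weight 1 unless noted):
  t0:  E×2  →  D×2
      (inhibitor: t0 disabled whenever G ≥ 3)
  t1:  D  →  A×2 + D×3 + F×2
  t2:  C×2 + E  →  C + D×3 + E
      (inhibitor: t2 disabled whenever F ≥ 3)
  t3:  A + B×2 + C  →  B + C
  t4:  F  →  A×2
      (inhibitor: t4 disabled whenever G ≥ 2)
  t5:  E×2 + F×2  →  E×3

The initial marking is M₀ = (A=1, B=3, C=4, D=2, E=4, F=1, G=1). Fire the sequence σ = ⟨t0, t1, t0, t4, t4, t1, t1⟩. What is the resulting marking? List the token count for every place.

(A=11, B=3, C=4, D=12, E=0, F=5, G=1)

step 1: fire t0:  (A=1, B=3, C=4, D=2, E=4, F=1, G=1) → (A=1, B=3, C=4, D=4, E=2, F=1, G=1)
step 2: fire t1:  (A=1, B=3, C=4, D=4, E=2, F=1, G=1) → (A=3, B=3, C=4, D=6, E=2, F=3, G=1)
step 3: fire t0:  (A=3, B=3, C=4, D=6, E=2, F=3, G=1) → (A=3, B=3, C=4, D=8, E=0, F=3, G=1)
step 4: fire t4:  (A=3, B=3, C=4, D=8, E=0, F=3, G=1) → (A=5, B=3, C=4, D=8, E=0, F=2, G=1)
step 5: fire t4:  (A=5, B=3, C=4, D=8, E=0, F=2, G=1) → (A=7, B=3, C=4, D=8, E=0, F=1, G=1)
step 6: fire t1:  (A=7, B=3, C=4, D=8, E=0, F=1, G=1) → (A=9, B=3, C=4, D=10, E=0, F=3, G=1)
step 7: fire t1:  (A=9, B=3, C=4, D=10, E=0, F=3, G=1) → (A=11, B=3, C=4, D=12, E=0, F=5, G=1)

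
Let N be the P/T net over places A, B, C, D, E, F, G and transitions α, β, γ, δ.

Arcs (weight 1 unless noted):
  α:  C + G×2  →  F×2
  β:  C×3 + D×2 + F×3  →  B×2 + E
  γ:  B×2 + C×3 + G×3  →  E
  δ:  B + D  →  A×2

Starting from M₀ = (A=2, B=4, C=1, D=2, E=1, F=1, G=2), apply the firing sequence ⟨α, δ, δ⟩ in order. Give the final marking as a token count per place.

step 1: fire α:  (A=2, B=4, C=1, D=2, E=1, F=1, G=2) → (A=2, B=4, C=0, D=2, E=1, F=3, G=0)
step 2: fire δ:  (A=2, B=4, C=0, D=2, E=1, F=3, G=0) → (A=4, B=3, C=0, D=1, E=1, F=3, G=0)
step 3: fire δ:  (A=4, B=3, C=0, D=1, E=1, F=3, G=0) → (A=6, B=2, C=0, D=0, E=1, F=3, G=0)

(A=6, B=2, C=0, D=0, E=1, F=3, G=0)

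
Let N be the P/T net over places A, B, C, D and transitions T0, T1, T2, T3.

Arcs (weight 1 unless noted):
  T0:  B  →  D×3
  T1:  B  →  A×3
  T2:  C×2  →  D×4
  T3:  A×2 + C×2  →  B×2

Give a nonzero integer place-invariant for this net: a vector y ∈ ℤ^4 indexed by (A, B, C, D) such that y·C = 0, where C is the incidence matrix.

y = (A:1, B:3, C:2, D:1)

Incidence matrix C (rows=places, cols=transitions):
       T0   T1   T2   T3
    A   0    3    0   -2
    B  -1   -1    0    2
    C   0    0   -2   -2
    D   3    0    4    0

Candidate y = [1, 3, 2, 1]; check y·C column-wise:
  col T0: 1·0 + 3·-1 + 2·0 + 1·3 = 0
  col T1: 1·3 + 3·-1 + 2·0 + 1·0 = 0
  col T2: 1·0 + 3·0 + 2·-2 + 1·4 = 0
  col T3: 1·-2 + 3·2 + 2·-2 + 1·0 = 0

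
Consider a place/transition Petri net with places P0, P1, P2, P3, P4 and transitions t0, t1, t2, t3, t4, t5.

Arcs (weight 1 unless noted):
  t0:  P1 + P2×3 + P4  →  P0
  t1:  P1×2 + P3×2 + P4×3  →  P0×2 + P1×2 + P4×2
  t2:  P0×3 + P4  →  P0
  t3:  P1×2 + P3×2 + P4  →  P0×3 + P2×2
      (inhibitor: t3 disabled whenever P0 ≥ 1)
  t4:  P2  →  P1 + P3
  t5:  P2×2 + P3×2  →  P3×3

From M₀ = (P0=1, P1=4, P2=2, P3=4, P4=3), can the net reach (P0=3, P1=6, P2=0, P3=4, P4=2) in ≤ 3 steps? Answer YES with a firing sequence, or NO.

step 1: fire t1:  (P0=1, P1=4, P2=2, P3=4, P4=3) → (P0=3, P1=4, P2=2, P3=2, P4=2)
step 2: fire t4:  (P0=3, P1=4, P2=2, P3=2, P4=2) → (P0=3, P1=5, P2=1, P3=3, P4=2)
step 3: fire t4:  (P0=3, P1=5, P2=1, P3=3, P4=2) → (P0=3, P1=6, P2=0, P3=4, P4=2)

YES — reachable via ⟨t1, t4, t4⟩ (3 firings)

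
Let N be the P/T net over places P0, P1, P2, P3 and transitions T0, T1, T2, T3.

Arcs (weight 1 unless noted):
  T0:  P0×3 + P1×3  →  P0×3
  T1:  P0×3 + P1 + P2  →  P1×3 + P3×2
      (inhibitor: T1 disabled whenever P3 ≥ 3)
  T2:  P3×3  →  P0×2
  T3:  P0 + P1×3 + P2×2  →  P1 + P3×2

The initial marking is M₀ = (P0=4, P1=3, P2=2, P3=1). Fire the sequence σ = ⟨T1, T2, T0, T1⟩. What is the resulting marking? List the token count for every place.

(P0=0, P1=4, P2=0, P3=2)

step 1: fire T1:  (P0=4, P1=3, P2=2, P3=1) → (P0=1, P1=5, P2=1, P3=3)
step 2: fire T2:  (P0=1, P1=5, P2=1, P3=3) → (P0=3, P1=5, P2=1, P3=0)
step 3: fire T0:  (P0=3, P1=5, P2=1, P3=0) → (P0=3, P1=2, P2=1, P3=0)
step 4: fire T1:  (P0=3, P1=2, P2=1, P3=0) → (P0=0, P1=4, P2=0, P3=2)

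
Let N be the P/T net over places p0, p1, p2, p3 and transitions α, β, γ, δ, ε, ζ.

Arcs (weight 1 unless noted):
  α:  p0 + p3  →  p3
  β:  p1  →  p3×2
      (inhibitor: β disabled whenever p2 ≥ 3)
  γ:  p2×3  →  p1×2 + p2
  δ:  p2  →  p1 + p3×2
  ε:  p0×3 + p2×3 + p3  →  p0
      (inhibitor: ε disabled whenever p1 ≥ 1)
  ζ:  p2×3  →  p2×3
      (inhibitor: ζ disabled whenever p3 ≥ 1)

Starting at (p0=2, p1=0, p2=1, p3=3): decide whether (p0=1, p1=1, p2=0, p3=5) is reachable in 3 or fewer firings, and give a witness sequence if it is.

step 1: fire α:  (p0=2, p1=0, p2=1, p3=3) → (p0=1, p1=0, p2=1, p3=3)
step 2: fire δ:  (p0=1, p1=0, p2=1, p3=3) → (p0=1, p1=1, p2=0, p3=5)

YES — reachable via ⟨α, δ⟩ (2 firings)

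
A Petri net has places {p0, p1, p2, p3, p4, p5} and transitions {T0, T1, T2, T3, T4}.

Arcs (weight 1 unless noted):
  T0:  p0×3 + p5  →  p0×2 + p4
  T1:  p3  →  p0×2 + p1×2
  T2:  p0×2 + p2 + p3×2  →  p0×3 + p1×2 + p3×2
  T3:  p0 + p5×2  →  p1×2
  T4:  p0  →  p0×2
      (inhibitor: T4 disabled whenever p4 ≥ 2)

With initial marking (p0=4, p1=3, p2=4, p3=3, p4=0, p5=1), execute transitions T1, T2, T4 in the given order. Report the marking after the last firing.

step 1: fire T1:  (p0=4, p1=3, p2=4, p3=3, p4=0, p5=1) → (p0=6, p1=5, p2=4, p3=2, p4=0, p5=1)
step 2: fire T2:  (p0=6, p1=5, p2=4, p3=2, p4=0, p5=1) → (p0=7, p1=7, p2=3, p3=2, p4=0, p5=1)
step 3: fire T4:  (p0=7, p1=7, p2=3, p3=2, p4=0, p5=1) → (p0=8, p1=7, p2=3, p3=2, p4=0, p5=1)

(p0=8, p1=7, p2=3, p3=2, p4=0, p5=1)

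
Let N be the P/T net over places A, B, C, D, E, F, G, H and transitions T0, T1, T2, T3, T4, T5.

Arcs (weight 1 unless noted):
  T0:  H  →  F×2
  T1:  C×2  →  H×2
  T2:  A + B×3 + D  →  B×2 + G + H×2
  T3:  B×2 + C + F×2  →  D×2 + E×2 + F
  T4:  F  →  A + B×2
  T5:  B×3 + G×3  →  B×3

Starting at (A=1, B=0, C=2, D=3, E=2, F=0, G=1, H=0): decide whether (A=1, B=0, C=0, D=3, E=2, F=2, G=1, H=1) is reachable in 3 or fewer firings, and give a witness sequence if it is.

step 1: fire T1:  (A=1, B=0, C=2, D=3, E=2, F=0, G=1, H=0) → (A=1, B=0, C=0, D=3, E=2, F=0, G=1, H=2)
step 2: fire T0:  (A=1, B=0, C=0, D=3, E=2, F=0, G=1, H=2) → (A=1, B=0, C=0, D=3, E=2, F=2, G=1, H=1)

YES — reachable via ⟨T1, T0⟩ (2 firings)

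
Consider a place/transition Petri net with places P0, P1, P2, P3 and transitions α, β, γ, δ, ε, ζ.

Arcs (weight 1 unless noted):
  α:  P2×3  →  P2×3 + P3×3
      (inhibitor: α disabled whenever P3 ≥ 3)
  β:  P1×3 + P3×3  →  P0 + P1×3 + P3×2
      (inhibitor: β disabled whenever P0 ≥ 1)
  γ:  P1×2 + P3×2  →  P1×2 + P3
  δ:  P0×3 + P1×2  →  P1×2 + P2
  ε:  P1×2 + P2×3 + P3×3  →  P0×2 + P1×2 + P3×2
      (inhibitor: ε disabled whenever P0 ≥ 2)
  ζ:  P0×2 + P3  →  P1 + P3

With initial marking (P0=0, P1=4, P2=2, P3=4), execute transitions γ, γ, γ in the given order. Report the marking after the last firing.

step 1: fire γ:  (P0=0, P1=4, P2=2, P3=4) → (P0=0, P1=4, P2=2, P3=3)
step 2: fire γ:  (P0=0, P1=4, P2=2, P3=3) → (P0=0, P1=4, P2=2, P3=2)
step 3: fire γ:  (P0=0, P1=4, P2=2, P3=2) → (P0=0, P1=4, P2=2, P3=1)

(P0=0, P1=4, P2=2, P3=1)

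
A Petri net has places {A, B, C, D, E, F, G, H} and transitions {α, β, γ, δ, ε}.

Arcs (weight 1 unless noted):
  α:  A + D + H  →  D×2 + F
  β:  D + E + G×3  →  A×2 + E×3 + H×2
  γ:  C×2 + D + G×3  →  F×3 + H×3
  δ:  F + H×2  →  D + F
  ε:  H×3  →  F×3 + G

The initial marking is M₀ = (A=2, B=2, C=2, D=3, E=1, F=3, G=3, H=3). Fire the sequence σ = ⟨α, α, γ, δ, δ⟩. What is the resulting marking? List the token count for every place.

(A=0, B=2, C=0, D=6, E=1, F=8, G=0, H=0)

step 1: fire α:  (A=2, B=2, C=2, D=3, E=1, F=3, G=3, H=3) → (A=1, B=2, C=2, D=4, E=1, F=4, G=3, H=2)
step 2: fire α:  (A=1, B=2, C=2, D=4, E=1, F=4, G=3, H=2) → (A=0, B=2, C=2, D=5, E=1, F=5, G=3, H=1)
step 3: fire γ:  (A=0, B=2, C=2, D=5, E=1, F=5, G=3, H=1) → (A=0, B=2, C=0, D=4, E=1, F=8, G=0, H=4)
step 4: fire δ:  (A=0, B=2, C=0, D=4, E=1, F=8, G=0, H=4) → (A=0, B=2, C=0, D=5, E=1, F=8, G=0, H=2)
step 5: fire δ:  (A=0, B=2, C=0, D=5, E=1, F=8, G=0, H=2) → (A=0, B=2, C=0, D=6, E=1, F=8, G=0, H=0)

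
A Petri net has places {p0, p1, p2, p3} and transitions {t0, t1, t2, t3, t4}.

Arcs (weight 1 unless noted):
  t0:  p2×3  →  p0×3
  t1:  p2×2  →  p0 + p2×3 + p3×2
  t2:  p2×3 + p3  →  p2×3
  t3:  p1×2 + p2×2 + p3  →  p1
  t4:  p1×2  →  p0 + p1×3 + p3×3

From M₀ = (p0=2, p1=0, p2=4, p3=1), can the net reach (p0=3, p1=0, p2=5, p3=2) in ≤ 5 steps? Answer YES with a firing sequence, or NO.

step 1: fire t1:  (p0=2, p1=0, p2=4, p3=1) → (p0=3, p1=0, p2=5, p3=3)
step 2: fire t2:  (p0=3, p1=0, p2=5, p3=3) → (p0=3, p1=0, p2=5, p3=2)

YES — reachable via ⟨t1, t2⟩ (2 firings)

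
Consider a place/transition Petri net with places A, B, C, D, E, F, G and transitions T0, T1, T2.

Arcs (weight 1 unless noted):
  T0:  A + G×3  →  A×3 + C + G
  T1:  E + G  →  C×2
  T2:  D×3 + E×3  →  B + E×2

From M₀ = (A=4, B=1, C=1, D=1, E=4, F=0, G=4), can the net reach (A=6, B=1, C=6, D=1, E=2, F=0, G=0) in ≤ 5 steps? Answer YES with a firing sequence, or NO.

YES — reachable via ⟨T0, T1, T1⟩ (3 firings)

step 1: fire T0:  (A=4, B=1, C=1, D=1, E=4, F=0, G=4) → (A=6, B=1, C=2, D=1, E=4, F=0, G=2)
step 2: fire T1:  (A=6, B=1, C=2, D=1, E=4, F=0, G=2) → (A=6, B=1, C=4, D=1, E=3, F=0, G=1)
step 3: fire T1:  (A=6, B=1, C=4, D=1, E=3, F=0, G=1) → (A=6, B=1, C=6, D=1, E=2, F=0, G=0)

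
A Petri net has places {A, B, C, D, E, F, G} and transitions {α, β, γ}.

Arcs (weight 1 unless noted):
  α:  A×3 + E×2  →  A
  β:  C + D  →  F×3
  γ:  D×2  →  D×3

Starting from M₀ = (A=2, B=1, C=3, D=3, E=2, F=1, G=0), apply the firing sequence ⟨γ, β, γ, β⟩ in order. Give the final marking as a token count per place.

step 1: fire γ:  (A=2, B=1, C=3, D=3, E=2, F=1, G=0) → (A=2, B=1, C=3, D=4, E=2, F=1, G=0)
step 2: fire β:  (A=2, B=1, C=3, D=4, E=2, F=1, G=0) → (A=2, B=1, C=2, D=3, E=2, F=4, G=0)
step 3: fire γ:  (A=2, B=1, C=2, D=3, E=2, F=4, G=0) → (A=2, B=1, C=2, D=4, E=2, F=4, G=0)
step 4: fire β:  (A=2, B=1, C=2, D=4, E=2, F=4, G=0) → (A=2, B=1, C=1, D=3, E=2, F=7, G=0)

(A=2, B=1, C=1, D=3, E=2, F=7, G=0)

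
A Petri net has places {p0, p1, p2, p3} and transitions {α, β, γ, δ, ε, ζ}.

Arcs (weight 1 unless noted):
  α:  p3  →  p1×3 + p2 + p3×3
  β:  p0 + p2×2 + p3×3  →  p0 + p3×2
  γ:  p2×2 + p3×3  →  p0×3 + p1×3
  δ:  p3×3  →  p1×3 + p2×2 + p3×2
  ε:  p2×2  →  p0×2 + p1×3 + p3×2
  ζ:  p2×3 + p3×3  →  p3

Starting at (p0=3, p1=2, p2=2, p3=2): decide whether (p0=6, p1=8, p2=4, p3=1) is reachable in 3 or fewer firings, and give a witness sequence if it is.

depth 0: 1 marking
depth 1: 3 markings reached so far
depth 2: 10 markings reached so far
depth 3: 25 markings reached so far
target is not among the 25 markings reachable within 3 steps

NO — not reachable within 3 firings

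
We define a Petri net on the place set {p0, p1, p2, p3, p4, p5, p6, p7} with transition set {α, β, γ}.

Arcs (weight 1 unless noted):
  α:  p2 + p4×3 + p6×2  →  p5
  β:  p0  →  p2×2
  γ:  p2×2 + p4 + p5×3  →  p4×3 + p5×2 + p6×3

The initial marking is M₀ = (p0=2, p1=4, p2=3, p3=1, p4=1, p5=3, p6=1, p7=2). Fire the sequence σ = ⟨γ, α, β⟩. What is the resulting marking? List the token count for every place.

(p0=1, p1=4, p2=2, p3=1, p4=0, p5=3, p6=2, p7=2)

step 1: fire γ:  (p0=2, p1=4, p2=3, p3=1, p4=1, p5=3, p6=1, p7=2) → (p0=2, p1=4, p2=1, p3=1, p4=3, p5=2, p6=4, p7=2)
step 2: fire α:  (p0=2, p1=4, p2=1, p3=1, p4=3, p5=2, p6=4, p7=2) → (p0=2, p1=4, p2=0, p3=1, p4=0, p5=3, p6=2, p7=2)
step 3: fire β:  (p0=2, p1=4, p2=0, p3=1, p4=0, p5=3, p6=2, p7=2) → (p0=1, p1=4, p2=2, p3=1, p4=0, p5=3, p6=2, p7=2)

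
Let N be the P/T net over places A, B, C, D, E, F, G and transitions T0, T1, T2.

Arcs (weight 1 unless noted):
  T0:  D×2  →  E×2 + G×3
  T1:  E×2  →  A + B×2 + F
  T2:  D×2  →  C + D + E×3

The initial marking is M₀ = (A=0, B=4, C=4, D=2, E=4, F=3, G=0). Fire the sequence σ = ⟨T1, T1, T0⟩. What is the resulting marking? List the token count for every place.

(A=2, B=8, C=4, D=0, E=2, F=5, G=3)

step 1: fire T1:  (A=0, B=4, C=4, D=2, E=4, F=3, G=0) → (A=1, B=6, C=4, D=2, E=2, F=4, G=0)
step 2: fire T1:  (A=1, B=6, C=4, D=2, E=2, F=4, G=0) → (A=2, B=8, C=4, D=2, E=0, F=5, G=0)
step 3: fire T0:  (A=2, B=8, C=4, D=2, E=0, F=5, G=0) → (A=2, B=8, C=4, D=0, E=2, F=5, G=3)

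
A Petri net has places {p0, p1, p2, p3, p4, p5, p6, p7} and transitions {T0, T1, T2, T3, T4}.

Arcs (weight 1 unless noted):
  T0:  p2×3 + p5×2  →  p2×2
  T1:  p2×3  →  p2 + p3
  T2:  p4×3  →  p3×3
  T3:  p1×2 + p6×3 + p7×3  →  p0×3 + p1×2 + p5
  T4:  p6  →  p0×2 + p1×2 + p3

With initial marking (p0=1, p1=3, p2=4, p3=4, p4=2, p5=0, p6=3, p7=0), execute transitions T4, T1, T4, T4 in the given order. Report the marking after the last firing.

step 1: fire T4:  (p0=1, p1=3, p2=4, p3=4, p4=2, p5=0, p6=3, p7=0) → (p0=3, p1=5, p2=4, p3=5, p4=2, p5=0, p6=2, p7=0)
step 2: fire T1:  (p0=3, p1=5, p2=4, p3=5, p4=2, p5=0, p6=2, p7=0) → (p0=3, p1=5, p2=2, p3=6, p4=2, p5=0, p6=2, p7=0)
step 3: fire T4:  (p0=3, p1=5, p2=2, p3=6, p4=2, p5=0, p6=2, p7=0) → (p0=5, p1=7, p2=2, p3=7, p4=2, p5=0, p6=1, p7=0)
step 4: fire T4:  (p0=5, p1=7, p2=2, p3=7, p4=2, p5=0, p6=1, p7=0) → (p0=7, p1=9, p2=2, p3=8, p4=2, p5=0, p6=0, p7=0)

(p0=7, p1=9, p2=2, p3=8, p4=2, p5=0, p6=0, p7=0)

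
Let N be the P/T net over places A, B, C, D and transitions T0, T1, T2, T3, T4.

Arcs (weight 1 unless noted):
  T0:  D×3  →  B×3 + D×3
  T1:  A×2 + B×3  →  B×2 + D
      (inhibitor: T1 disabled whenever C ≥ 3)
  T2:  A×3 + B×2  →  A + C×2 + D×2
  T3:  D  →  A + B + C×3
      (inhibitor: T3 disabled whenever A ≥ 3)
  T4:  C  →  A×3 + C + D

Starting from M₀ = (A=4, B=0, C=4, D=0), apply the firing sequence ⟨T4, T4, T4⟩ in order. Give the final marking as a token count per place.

step 1: fire T4:  (A=4, B=0, C=4, D=0) → (A=7, B=0, C=4, D=1)
step 2: fire T4:  (A=7, B=0, C=4, D=1) → (A=10, B=0, C=4, D=2)
step 3: fire T4:  (A=10, B=0, C=4, D=2) → (A=13, B=0, C=4, D=3)

(A=13, B=0, C=4, D=3)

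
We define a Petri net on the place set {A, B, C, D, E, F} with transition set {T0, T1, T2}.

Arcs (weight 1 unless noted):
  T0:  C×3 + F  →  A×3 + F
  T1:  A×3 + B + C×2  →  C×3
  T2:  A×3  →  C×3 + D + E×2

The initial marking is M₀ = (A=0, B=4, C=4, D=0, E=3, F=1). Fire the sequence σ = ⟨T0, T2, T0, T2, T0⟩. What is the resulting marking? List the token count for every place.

(A=3, B=4, C=1, D=2, E=7, F=1)

step 1: fire T0:  (A=0, B=4, C=4, D=0, E=3, F=1) → (A=3, B=4, C=1, D=0, E=3, F=1)
step 2: fire T2:  (A=3, B=4, C=1, D=0, E=3, F=1) → (A=0, B=4, C=4, D=1, E=5, F=1)
step 3: fire T0:  (A=0, B=4, C=4, D=1, E=5, F=1) → (A=3, B=4, C=1, D=1, E=5, F=1)
step 4: fire T2:  (A=3, B=4, C=1, D=1, E=5, F=1) → (A=0, B=4, C=4, D=2, E=7, F=1)
step 5: fire T0:  (A=0, B=4, C=4, D=2, E=7, F=1) → (A=3, B=4, C=1, D=2, E=7, F=1)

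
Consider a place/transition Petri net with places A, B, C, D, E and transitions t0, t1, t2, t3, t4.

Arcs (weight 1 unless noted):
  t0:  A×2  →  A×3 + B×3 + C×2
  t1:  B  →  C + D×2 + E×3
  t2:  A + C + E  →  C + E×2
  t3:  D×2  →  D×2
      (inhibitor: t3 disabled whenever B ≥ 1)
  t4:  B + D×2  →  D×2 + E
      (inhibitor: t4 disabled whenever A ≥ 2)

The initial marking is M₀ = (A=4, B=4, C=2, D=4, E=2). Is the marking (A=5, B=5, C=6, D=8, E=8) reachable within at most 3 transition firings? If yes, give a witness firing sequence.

YES — reachable via ⟨t0, t1, t1⟩ (3 firings)

step 1: fire t0:  (A=4, B=4, C=2, D=4, E=2) → (A=5, B=7, C=4, D=4, E=2)
step 2: fire t1:  (A=5, B=7, C=4, D=4, E=2) → (A=5, B=6, C=5, D=6, E=5)
step 3: fire t1:  (A=5, B=6, C=5, D=6, E=5) → (A=5, B=5, C=6, D=8, E=8)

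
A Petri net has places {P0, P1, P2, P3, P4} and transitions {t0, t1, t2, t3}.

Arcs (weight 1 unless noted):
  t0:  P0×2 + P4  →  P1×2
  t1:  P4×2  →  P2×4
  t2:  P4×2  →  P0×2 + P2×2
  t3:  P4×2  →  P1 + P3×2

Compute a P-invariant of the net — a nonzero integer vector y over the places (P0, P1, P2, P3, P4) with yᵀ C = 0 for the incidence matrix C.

y = (P0:1, P1:2, P2:1, P3:1, P4:2)

Incidence matrix C (rows=places, cols=transitions):
       t0   t1   t2   t3
   P0  -2    0    2    0
   P1   2    0    0    1
   P2   0    4    2    0
   P3   0    0    0    2
   P4  -1   -2   -2   -2

Candidate y = [1, 2, 1, 1, 2]; check y·C column-wise:
  col t0: 1·-2 + 2·2 + 1·0 + 1·0 + 2·-1 = 0
  col t1: 1·0 + 2·0 + 1·4 + 1·0 + 2·-2 = 0
  col t2: 1·2 + 2·0 + 1·2 + 1·0 + 2·-2 = 0
  col t3: 1·0 + 2·1 + 1·0 + 1·2 + 2·-2 = 0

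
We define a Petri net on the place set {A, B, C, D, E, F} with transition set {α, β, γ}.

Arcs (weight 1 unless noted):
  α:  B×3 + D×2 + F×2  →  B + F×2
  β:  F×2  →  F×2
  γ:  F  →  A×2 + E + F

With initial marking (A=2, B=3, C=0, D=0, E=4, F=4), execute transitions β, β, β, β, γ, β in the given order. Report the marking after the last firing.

(A=4, B=3, C=0, D=0, E=5, F=4)

step 1: fire β:  (A=2, B=3, C=0, D=0, E=4, F=4) → (A=2, B=3, C=0, D=0, E=4, F=4)
step 2: fire β:  (A=2, B=3, C=0, D=0, E=4, F=4) → (A=2, B=3, C=0, D=0, E=4, F=4)
step 3: fire β:  (A=2, B=3, C=0, D=0, E=4, F=4) → (A=2, B=3, C=0, D=0, E=4, F=4)
step 4: fire β:  (A=2, B=3, C=0, D=0, E=4, F=4) → (A=2, B=3, C=0, D=0, E=4, F=4)
step 5: fire γ:  (A=2, B=3, C=0, D=0, E=4, F=4) → (A=4, B=3, C=0, D=0, E=5, F=4)
step 6: fire β:  (A=4, B=3, C=0, D=0, E=5, F=4) → (A=4, B=3, C=0, D=0, E=5, F=4)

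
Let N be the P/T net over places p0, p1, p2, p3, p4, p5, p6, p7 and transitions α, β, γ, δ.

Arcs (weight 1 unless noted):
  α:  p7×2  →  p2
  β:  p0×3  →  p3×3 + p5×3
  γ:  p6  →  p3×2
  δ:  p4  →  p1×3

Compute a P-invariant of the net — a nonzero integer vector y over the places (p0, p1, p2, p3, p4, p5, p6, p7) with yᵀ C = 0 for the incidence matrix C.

Incidence matrix C (rows=places, cols=transitions):
        α    β    γ    δ
   p0   0   -3    0    0
   p1   0    0    0    3
   p2   1    0    0    0
   p3   0    3    2    0
   p4   0    0    0   -1
   p5   0    3    0    0
   p6   0    0   -1    0
   p7  -2    0    0    0

Candidate y = [0, 1, 0, 0, 3, 0, 0, 0]; check y·C column-wise:
  col α: 1·0 + 0·1 + 3·0 + 0·-2 = 0
  col β: 0·-3 + 1·0 + 0·3 + 3·0 + 0·3 = 0
  col γ: 1·0 + 0·2 + 3·0 + 0·-1 = 0
  col δ: 1·3 + 3·-1 = 0

y = (p0:0, p1:1, p2:0, p3:0, p4:3, p5:0, p6:0, p7:0)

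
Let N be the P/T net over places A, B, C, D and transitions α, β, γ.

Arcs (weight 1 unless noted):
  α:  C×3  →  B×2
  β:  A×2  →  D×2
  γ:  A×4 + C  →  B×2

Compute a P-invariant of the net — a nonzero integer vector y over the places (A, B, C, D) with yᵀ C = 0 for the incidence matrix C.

Incidence matrix C (rows=places, cols=transitions):
        α    β    γ
    A   0   -2   -4
    B   2    0    2
    C  -3    0   -1
    D   0    2    0

Candidate y = [1, 3, 2, 1]; check y·C column-wise:
  col α: 1·0 + 3·2 + 2·-3 + 1·0 = 0
  col β: 1·-2 + 3·0 + 2·0 + 1·2 = 0
  col γ: 1·-4 + 3·2 + 2·-1 + 1·0 = 0

y = (A:1, B:3, C:2, D:1)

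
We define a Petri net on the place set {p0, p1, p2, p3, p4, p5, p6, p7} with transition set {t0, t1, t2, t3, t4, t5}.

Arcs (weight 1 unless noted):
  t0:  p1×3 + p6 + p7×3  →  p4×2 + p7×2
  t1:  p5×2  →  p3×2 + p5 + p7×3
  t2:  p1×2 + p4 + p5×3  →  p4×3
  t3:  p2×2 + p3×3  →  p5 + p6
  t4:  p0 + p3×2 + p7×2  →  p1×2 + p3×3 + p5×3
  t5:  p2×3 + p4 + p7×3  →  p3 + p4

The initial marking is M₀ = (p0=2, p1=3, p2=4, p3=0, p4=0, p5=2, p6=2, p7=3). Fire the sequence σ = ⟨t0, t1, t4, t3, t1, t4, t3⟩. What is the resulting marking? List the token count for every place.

step 1: fire t0:  (p0=2, p1=3, p2=4, p3=0, p4=0, p5=2, p6=2, p7=3) → (p0=2, p1=0, p2=4, p3=0, p4=2, p5=2, p6=1, p7=2)
step 2: fire t1:  (p0=2, p1=0, p2=4, p3=0, p4=2, p5=2, p6=1, p7=2) → (p0=2, p1=0, p2=4, p3=2, p4=2, p5=1, p6=1, p7=5)
step 3: fire t4:  (p0=2, p1=0, p2=4, p3=2, p4=2, p5=1, p6=1, p7=5) → (p0=1, p1=2, p2=4, p3=3, p4=2, p5=4, p6=1, p7=3)
step 4: fire t3:  (p0=1, p1=2, p2=4, p3=3, p4=2, p5=4, p6=1, p7=3) → (p0=1, p1=2, p2=2, p3=0, p4=2, p5=5, p6=2, p7=3)
step 5: fire t1:  (p0=1, p1=2, p2=2, p3=0, p4=2, p5=5, p6=2, p7=3) → (p0=1, p1=2, p2=2, p3=2, p4=2, p5=4, p6=2, p7=6)
step 6: fire t4:  (p0=1, p1=2, p2=2, p3=2, p4=2, p5=4, p6=2, p7=6) → (p0=0, p1=4, p2=2, p3=3, p4=2, p5=7, p6=2, p7=4)
step 7: fire t3:  (p0=0, p1=4, p2=2, p3=3, p4=2, p5=7, p6=2, p7=4) → (p0=0, p1=4, p2=0, p3=0, p4=2, p5=8, p6=3, p7=4)

(p0=0, p1=4, p2=0, p3=0, p4=2, p5=8, p6=3, p7=4)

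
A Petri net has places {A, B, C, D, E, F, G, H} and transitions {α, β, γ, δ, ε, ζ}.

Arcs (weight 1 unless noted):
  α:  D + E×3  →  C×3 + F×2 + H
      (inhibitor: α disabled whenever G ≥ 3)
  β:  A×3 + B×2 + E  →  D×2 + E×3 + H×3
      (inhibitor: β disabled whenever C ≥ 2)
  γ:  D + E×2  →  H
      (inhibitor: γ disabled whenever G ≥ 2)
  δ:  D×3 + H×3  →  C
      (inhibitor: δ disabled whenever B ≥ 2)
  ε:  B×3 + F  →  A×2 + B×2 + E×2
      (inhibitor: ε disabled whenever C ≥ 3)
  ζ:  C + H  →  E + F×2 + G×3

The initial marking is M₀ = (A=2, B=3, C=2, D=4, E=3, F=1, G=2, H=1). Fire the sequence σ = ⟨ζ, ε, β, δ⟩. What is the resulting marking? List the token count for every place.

step 1: fire ζ:  (A=2, B=3, C=2, D=4, E=3, F=1, G=2, H=1) → (A=2, B=3, C=1, D=4, E=4, F=3, G=5, H=0)
step 2: fire ε:  (A=2, B=3, C=1, D=4, E=4, F=3, G=5, H=0) → (A=4, B=2, C=1, D=4, E=6, F=2, G=5, H=0)
step 3: fire β:  (A=4, B=2, C=1, D=4, E=6, F=2, G=5, H=0) → (A=1, B=0, C=1, D=6, E=8, F=2, G=5, H=3)
step 4: fire δ:  (A=1, B=0, C=1, D=6, E=8, F=2, G=5, H=3) → (A=1, B=0, C=2, D=3, E=8, F=2, G=5, H=0)

(A=1, B=0, C=2, D=3, E=8, F=2, G=5, H=0)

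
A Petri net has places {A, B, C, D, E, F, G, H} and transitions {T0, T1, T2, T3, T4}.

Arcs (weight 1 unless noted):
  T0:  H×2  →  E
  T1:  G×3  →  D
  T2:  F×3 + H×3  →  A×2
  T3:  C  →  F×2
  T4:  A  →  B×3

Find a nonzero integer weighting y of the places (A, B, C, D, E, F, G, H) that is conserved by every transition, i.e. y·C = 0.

y = (A:3, B:1, C:4, D:0, E:0, F:2, G:0, H:0)

Incidence matrix C (rows=places, cols=transitions):
       T0   T1   T2   T3   T4
    A   0    0    2    0   -1
    B   0    0    0    0    3
    C   0    0    0   -1    0
    D   0    1    0    0    0
    E   1    0    0    0    0
    F   0    0   -3    2    0
    G   0   -3    0    0    0
    H  -2    0   -3    0    0

Candidate y = [3, 1, 4, 0, 0, 2, 0, 0]; check y·C column-wise:
  col T0: 3·0 + 1·0 + 4·0 + 0·1 + 2·0 + 0·-2 = 0
  col T1: 3·0 + 1·0 + 4·0 + 0·1 + 2·0 + 0·-3 = 0
  col T2: 3·2 + 1·0 + 4·0 + 2·-3 + 0·-3 = 0
  col T3: 3·0 + 1·0 + 4·-1 + 2·2 = 0
  col T4: 3·-1 + 1·3 + 4·0 + 2·0 = 0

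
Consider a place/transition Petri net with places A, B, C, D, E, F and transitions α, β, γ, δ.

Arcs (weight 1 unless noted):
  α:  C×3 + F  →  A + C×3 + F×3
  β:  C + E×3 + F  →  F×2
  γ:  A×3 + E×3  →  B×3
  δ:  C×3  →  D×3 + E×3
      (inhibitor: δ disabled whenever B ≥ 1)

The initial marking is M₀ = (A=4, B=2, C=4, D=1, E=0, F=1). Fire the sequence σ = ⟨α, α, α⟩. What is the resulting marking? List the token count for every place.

step 1: fire α:  (A=4, B=2, C=4, D=1, E=0, F=1) → (A=5, B=2, C=4, D=1, E=0, F=3)
step 2: fire α:  (A=5, B=2, C=4, D=1, E=0, F=3) → (A=6, B=2, C=4, D=1, E=0, F=5)
step 3: fire α:  (A=6, B=2, C=4, D=1, E=0, F=5) → (A=7, B=2, C=4, D=1, E=0, F=7)

(A=7, B=2, C=4, D=1, E=0, F=7)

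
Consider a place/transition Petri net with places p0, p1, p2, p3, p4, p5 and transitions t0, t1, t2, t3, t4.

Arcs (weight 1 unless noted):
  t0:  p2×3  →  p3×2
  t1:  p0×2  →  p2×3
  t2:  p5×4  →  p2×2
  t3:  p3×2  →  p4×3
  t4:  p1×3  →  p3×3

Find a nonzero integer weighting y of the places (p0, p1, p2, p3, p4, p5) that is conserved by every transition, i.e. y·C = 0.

Incidence matrix C (rows=places, cols=transitions):
       t0   t1   t2   t3   t4
   p0   0   -2    0    0    0
   p1   0    0    0    0   -3
   p2  -3    3    2    0    0
   p3   2    0    0   -2    3
   p4   0    0    0    3    0
   p5   0    0   -4    0    0

Candidate y = [3, 3, 2, 3, 2, 1]; check y·C column-wise:
  col t0: 3·0 + 3·0 + 2·-3 + 3·2 + 2·0 + 1·0 = 0
  col t1: 3·-2 + 3·0 + 2·3 + 3·0 + 2·0 + 1·0 = 0
  col t2: 3·0 + 3·0 + 2·2 + 3·0 + 2·0 + 1·-4 = 0
  col t3: 3·0 + 3·0 + 2·0 + 3·-2 + 2·3 + 1·0 = 0
  col t4: 3·0 + 3·-3 + 2·0 + 3·3 + 2·0 + 1·0 = 0

y = (p0:3, p1:3, p2:2, p3:3, p4:2, p5:1)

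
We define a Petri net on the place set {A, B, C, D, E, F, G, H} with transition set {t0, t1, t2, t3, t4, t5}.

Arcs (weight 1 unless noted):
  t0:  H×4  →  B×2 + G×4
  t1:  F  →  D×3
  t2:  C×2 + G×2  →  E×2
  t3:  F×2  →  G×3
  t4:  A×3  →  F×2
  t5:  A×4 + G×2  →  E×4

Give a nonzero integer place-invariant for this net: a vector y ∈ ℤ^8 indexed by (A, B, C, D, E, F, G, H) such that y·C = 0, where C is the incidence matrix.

y = (A:2, B:-4, C:1, D:1, E:3, F:3, G:2, H:0)

Incidence matrix C (rows=places, cols=transitions):
       t0   t1   t2   t3   t4   t5
    A   0    0    0    0   -3   -4
    B   2    0    0    0    0    0
    C   0    0   -2    0    0    0
    D   0    3    0    0    0    0
    E   0    0    2    0    0    4
    F   0   -1    0   -2    2    0
    G   4    0   -2    3    0   -2
    H  -4    0    0    0    0    0

Candidate y = [2, -4, 1, 1, 3, 3, 2, 0]; check y·C column-wise:
  col t0: 2·0 + -4·2 + 1·0 + 1·0 + 3·0 + 3·0 + 2·4 + 0·-4 = 0
  col t1: 2·0 + -4·0 + 1·0 + 1·3 + 3·0 + 3·-1 + 2·0 = 0
  col t2: 2·0 + -4·0 + 1·-2 + 1·0 + 3·2 + 3·0 + 2·-2 = 0
  col t3: 2·0 + -4·0 + 1·0 + 1·0 + 3·0 + 3·-2 + 2·3 = 0
  col t4: 2·-3 + -4·0 + 1·0 + 1·0 + 3·0 + 3·2 + 2·0 = 0
  col t5: 2·-4 + -4·0 + 1·0 + 1·0 + 3·4 + 3·0 + 2·-2 = 0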